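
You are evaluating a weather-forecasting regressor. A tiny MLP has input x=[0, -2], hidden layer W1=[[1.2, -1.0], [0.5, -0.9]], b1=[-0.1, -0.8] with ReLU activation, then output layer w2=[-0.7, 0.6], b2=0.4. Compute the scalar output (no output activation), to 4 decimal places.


z1[0] = (1.2)·(0) + (-1.0)·(-2) - 0.1 = 1.9
z1[1] = (0.5)·(0) + (-0.9)·(-2) - 0.8 = 1.0
h = ReLU(z1) = [1.9, 1.0]
output = (-0.7)·(1.9) + (0.6)·(1.0) + 0.4 = -0.33

-0.33


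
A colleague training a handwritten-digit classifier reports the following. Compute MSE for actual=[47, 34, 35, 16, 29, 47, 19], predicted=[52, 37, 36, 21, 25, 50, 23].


Squared errors: (47-52)²=25, (34-37)²=9, (35-36)²=1, (16-21)²=25, (29-25)²=16, (47-50)²=9, (19-23)²=16
Sum = 101
MSE = 101/7 = 101/7

101/7


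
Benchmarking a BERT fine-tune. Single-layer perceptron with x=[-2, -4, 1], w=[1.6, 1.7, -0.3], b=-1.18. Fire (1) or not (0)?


z = (-2)·(1.6) + (-4)·(1.7) + (1)·(-0.3) - 1.18
  = -11.48
step(z) = 0 (z<0)

0


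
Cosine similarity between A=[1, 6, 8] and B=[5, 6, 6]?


A·B = 1·5 + 6·6 + 8·6 = 89
‖A‖ = √101 = 10.0499, ‖B‖ = √97 = 9.8489
cos = 89/(√101·√97) = 89/√9797 = 0.8992

0.8992


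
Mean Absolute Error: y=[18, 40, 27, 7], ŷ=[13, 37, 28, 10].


Absolute errors: |18-13|=5, |40-37|=3, |27-28|=1, |7-10|=3
Sum = 12
MAE = 12/4 = 3

3


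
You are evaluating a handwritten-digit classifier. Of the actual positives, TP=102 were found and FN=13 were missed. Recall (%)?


Recall = TP/(TP+FN)
= 102/(102+13)
= 102/115 = 88.7%

88.7%


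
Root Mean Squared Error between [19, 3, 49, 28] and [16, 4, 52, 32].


MSE = 35/4 = 8.75
RMSE = √(35/4) = 2.958

2.958


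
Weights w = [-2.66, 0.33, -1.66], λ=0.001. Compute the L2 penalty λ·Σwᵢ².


‖w‖₂² = (-2.66)² + (0.33)² + (-1.66)²
     = 7.0756 + 0.1089 + 2.7556
     = 9.9401
λ·‖w‖₂² = 0.001·9.9401 = 0.00994

0.00994


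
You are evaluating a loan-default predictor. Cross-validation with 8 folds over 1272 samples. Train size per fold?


Fold size = 1272/8 = 159
Training per fold = 1272 - 159 = 1113

1113


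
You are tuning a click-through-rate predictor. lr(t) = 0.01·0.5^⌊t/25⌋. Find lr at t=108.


n_drops = ⌊108/25⌋ = 4
lr = 0.01·0.5^4 = 0.01·0.0625 = 0.000625

0.000625


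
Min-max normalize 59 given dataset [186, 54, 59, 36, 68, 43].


min=36, max=186
(59-36)/(186-36) = 23/150 = 0.1533

0.1533


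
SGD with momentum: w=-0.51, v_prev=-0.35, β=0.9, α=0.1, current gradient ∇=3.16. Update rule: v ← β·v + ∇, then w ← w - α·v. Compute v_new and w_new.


v_new = 0.9·-0.35 + 3.16 = -0.315 + 3.16 = 2.845
w_new = -0.51 - 0.1·2.845 = -0.51 - 0.2845 = -0.7945

v_new=2.845, w_new=-0.7945


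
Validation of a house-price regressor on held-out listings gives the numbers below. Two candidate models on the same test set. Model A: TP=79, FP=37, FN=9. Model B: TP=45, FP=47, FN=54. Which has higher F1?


Model A: P=79/116=0.681, R=79/88=0.8977, F1=2PR/(P+R)=2TP/(2TP+FP+FN)=158/204=0.7745
Model B: P=45/92=0.4891, R=45/99=0.4545, F1=2PR/(P+R)=2TP/(2TP+FP+FN)=90/191=0.4712
0.7745 > 0.4712 → Model A

Model A


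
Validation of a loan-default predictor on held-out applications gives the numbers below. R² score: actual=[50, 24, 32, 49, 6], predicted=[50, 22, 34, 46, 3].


ȳ = 32.2
SS_res = Σ(y-ŷ)² = 26
SS_tot = Σ(y-ȳ)² = 1352.8
R² = 1 - SS_res/SS_tot = 1 - 0.0192 = 0.9808

0.9808


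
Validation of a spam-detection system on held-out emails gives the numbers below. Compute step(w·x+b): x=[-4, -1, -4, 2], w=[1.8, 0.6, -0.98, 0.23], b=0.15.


z = (-4)·(1.8) + (-1)·(0.6) + (-4)·(-0.98) + (2)·(0.23) + 0.15
  = -3.27
step(z) = 0 (z<0)

0


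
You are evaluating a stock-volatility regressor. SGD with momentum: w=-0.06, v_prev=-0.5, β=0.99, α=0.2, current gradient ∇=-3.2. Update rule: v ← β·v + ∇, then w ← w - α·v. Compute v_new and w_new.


v_new = 0.99·-0.5 - 3.2 = -0.495 - 3.2 = -3.695
w_new = -0.06 - 0.2·-3.695 = -0.06 + 0.739 = 0.679

v_new=-3.695, w_new=0.679


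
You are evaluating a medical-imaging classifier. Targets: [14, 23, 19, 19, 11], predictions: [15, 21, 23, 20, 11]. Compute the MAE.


Absolute errors: |14-15|=1, |23-21|=2, |19-23|=4, |19-20|=1, |11-11|=0
Sum = 8
MAE = 8/5 = 8/5

8/5


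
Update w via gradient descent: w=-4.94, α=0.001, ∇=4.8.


w_new = w - α·∇
= -4.94 - 0.001·4.8
= -4.94 - 0.0048
= -4.9448

-4.9448


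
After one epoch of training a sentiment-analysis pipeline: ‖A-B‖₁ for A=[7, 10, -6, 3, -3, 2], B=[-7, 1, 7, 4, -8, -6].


d = |7+ 7| + |10-1| + |-6-7| + |3-4| + |-3+ 8| + |2+ 6|
  = 14 + 9 + 13 + 1 + 5 + 8
  = 50

50


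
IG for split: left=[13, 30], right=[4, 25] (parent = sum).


Parent = [17, 55], H_parent = 0.7885
H_left = 0.8841 (n=43), H_right = 0.5788 (n=29)
H_children = (43/72)·0.8841 + (29/72)·0.5788 = 0.7611
IG = 0.7885 - 0.7611 = 0.0274

0.0274


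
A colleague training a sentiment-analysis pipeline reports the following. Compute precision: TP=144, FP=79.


Precision = TP/(TP+FP)
= 144/(144+79)
= 144/223 = 64.57%

64.57%


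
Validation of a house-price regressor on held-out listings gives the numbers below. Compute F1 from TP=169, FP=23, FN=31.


Precision = 169/192 = 0.8802
Recall = 169/200 = 0.845
F1 = 2·P·R/(P+R) = 2·TP/(2·TP+FP+FN) = 338/(338+23+31) = 338/392 = 0.8622

0.8622


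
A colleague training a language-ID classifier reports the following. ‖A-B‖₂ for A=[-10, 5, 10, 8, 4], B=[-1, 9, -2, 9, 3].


d = √((-10+ 1)² + (5-9)² + (10+ 2)² + (8-9)² + (4-3)²)
  = √(81 + 16 + 144 + 1 + 1)
  = √243 = 15.5885

15.5885


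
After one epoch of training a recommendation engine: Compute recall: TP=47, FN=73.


Recall = TP/(TP+FN)
= 47/(47+73)
= 47/120 = 39.17%

39.17%


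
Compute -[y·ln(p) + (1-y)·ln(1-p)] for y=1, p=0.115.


BCE = -[y·ln(p) + (1-y)·ln(1-p)]
= -1·ln(0.115) - 0
= -ln(0.115) = 2.1628

2.1628


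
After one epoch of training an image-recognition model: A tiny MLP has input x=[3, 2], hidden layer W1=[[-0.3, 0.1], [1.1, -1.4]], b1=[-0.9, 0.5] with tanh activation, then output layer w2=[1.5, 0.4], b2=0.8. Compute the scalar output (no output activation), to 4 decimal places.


z1[0] = (-0.3)·(3) + (0.1)·(2) - 0.9 = -1.6
z1[1] = (1.1)·(3) + (-1.4)·(2) + 0.5 = 1.0
h = tanh(z1) = [-0.9217, 0.7616]
output = (1.5)·(-0.9217) + (0.4)·(0.7616) + 0.8 = -0.2779

-0.2779


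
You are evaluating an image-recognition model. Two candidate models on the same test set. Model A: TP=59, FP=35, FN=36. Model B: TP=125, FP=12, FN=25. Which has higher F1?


Model A: P=59/94=0.6277, R=59/95=0.6211, F1=2PR/(P+R)=2TP/(2TP+FP+FN)=118/189=0.6243
Model B: P=125/137=0.9124, R=125/150=0.8333, F1=2PR/(P+R)=2TP/(2TP+FP+FN)=250/287=0.8711
0.6243 < 0.8711 → Model B

Model B


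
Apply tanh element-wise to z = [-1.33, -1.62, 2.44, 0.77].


tanh(-1.33) = -0.8692
tanh(-1.62) = -0.9246
tanh(2.44) = 0.9849
tanh(0.77) = 0.6469
result = [-0.8692, -0.9246, 0.9849, 0.6469]

[-0.8692, -0.9246, 0.9849, 0.6469]


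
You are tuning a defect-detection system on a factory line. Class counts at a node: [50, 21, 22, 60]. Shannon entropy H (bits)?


Probabilities: [50/153, 21/153, 22/153, 60/153] ≈ [0.3268, 0.1373, 0.1438, 0.3922]
H = -((50/153)·log₂(50/153) + (21/153)·log₂(21/153) + (22/153)·log₂(22/153) + (60/153)·log₂(60/153))
  = 1.8525 bits

1.8525 bits


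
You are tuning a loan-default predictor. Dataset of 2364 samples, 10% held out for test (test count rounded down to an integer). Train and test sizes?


Test = ⌊2364·10/100⌋ = 236
Train = 2364 - 236 = 2128

Train: 2128, Test: 236


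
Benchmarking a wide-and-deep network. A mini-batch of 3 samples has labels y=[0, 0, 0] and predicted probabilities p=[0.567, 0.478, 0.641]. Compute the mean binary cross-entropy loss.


L[0] = -ln(1-0.567) = -ln(0.433) = 0.837
L[1] = -ln(1-0.478) = -ln(0.522) = 0.6501
L[2] = -ln(1-0.641) = -ln(0.359) = 1.0244
mean = (0.837 + 0.6501 + 1.0244)/3 = 0.8372

0.8372


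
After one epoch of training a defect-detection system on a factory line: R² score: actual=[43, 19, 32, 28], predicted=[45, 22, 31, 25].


ȳ = 30.5
SS_res = Σ(y-ŷ)² = 23
SS_tot = Σ(y-ȳ)² = 297
R² = 1 - SS_res/SS_tot = 1 - 0.0774 = 0.9226

0.9226


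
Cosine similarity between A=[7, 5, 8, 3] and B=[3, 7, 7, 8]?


A·B = 7·3 + 5·7 + 8·7 + 3·8 = 136
‖A‖ = √147 = 12.1244, ‖B‖ = √171 = 13.0767
cos = 136/(√147·√171) = 136/√25137 = 0.8578

0.8578


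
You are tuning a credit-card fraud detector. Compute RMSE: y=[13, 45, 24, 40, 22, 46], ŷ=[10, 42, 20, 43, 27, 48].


MSE = 72/6 = 12
RMSE = √(72/6) = 3.4641

3.4641


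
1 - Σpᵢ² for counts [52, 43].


Probabilities: [52/95, 43/95] ≈ [0.5474, 0.4526]
Σpᵢ² = (2704 + 1849)/95² = 4553/9025
Gini = 1 - Σpᵢ² = 1 - 4553/9025 = 0.4955

0.4955


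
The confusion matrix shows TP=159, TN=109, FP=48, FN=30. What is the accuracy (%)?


Accuracy = (TP+TN)/(TP+TN+FP+FN)
= (159+109)/(346)
= 268/346 = 77.46%

77.46%


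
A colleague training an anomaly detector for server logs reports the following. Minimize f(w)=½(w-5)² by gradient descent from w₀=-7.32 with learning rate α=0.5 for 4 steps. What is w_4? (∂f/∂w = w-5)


step 1: grad = -7.32-5 = -12.32; w = -7.32 - 0.5·(-12.32) = -1.16
step 2: grad = -1.16-5 = -6.16; w = -1.16 - 0.5·(-6.16) = 1.92
step 3: grad = 1.92-5 = -3.08; w = 1.92 - 0.5·(-3.08) = 3.46
step 4: grad = 3.46-5 = -1.54; w = 3.46 - 0.5·(-1.54) = 4.23

4.23


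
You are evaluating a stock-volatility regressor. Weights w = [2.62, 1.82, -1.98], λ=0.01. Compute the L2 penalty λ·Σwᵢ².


‖w‖₂² = (2.62)² + (1.82)² + (-1.98)²
     = 6.8644 + 3.3124 + 3.9204
     = 14.0972
λ·‖w‖₂² = 0.01·14.0972 = 0.140972

0.140972


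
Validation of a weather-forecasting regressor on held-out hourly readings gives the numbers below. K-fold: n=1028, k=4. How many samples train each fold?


Fold size = 1028/4 = 257
Training per fold = 1028 - 257 = 771

771


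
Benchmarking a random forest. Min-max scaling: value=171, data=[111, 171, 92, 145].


min=92, max=171
(171-92)/(171-92) = 79/79 = 1.0

1.0


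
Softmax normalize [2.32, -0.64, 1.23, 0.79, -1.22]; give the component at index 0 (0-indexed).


Exponentials: e^2.32=10.1757, e^-0.64=0.5273, e^1.23=3.4212, e^0.79=2.2034, e^-1.22=0.2952
Sum = 16.6228
Softmax = [0.6122, 0.0317, 0.2058, 0.1326, 0.0178]
p[0] = 10.1757/16.6228 = 0.6122

0.6122


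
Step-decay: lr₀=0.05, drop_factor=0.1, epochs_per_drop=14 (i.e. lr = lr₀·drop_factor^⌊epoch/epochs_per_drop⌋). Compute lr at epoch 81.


n_drops = ⌊81/14⌋ = 5
lr = 0.05·0.1^5 = 0.05·0.00001 = 0.0000005

0.0000005


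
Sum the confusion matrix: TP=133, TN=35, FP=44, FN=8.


Total = TP + TN + FP + FN
= 133 + 35 + 44 + 8
= 220
(Predicted positive: 177, predicted negative: 43)

220


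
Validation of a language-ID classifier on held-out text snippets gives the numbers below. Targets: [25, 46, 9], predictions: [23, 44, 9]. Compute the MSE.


Squared errors: (25-23)²=4, (46-44)²=4, (9-9)²=0
Sum = 8
MSE = 8/3 = 8/3

8/3


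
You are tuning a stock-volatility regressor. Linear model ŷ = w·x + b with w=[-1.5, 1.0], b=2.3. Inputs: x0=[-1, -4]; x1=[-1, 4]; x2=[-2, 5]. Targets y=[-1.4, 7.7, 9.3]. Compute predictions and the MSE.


ŷ0 = (-1.5)·(-1) + (1.0)·(-4) + 2.3 = -0.2
ŷ1 = (-1.5)·(-1) + (1.0)·(4) + 2.3 = 7.8
ŷ2 = (-1.5)·(-2) + (1.0)·(5) + 2.3 = 10.3
errors² = [1.44, 0.01, 1.0]
MSE = 2.4500/3 = 0.8167

0.8167


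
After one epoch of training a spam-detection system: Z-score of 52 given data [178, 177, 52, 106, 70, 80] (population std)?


μ = 110.5, σ = 49.9858
z = (52 - 110.5)/49.9858 = -1.1703

-1.1703


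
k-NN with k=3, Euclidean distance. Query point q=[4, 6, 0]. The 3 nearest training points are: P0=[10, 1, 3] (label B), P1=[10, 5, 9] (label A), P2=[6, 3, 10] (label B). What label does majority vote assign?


d(q,P0) = 8.3666  (label B)
d(q,P1) = 10.8628  (label A)
d(q,P2) = 10.6301  (label B)
Votes: A=1, B=2
Majority → B

B


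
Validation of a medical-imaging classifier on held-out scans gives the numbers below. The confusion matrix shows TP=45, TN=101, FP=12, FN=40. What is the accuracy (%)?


Accuracy = (TP+TN)/(TP+TN+FP+FN)
= (45+101)/(198)
= 146/198 = 73.74%

73.74%


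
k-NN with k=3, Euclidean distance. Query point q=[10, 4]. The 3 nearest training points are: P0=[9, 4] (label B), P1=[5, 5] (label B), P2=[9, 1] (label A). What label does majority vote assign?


d(q,P0) = 1.0  (label B)
d(q,P1) = 5.099  (label B)
d(q,P2) = 3.1623  (label A)
Votes: A=1, B=2
Majority → B

B


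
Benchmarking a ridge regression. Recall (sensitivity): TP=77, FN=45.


Recall = TP/(TP+FN)
= 77/(77+45)
= 77/122 = 63.11%

63.11%


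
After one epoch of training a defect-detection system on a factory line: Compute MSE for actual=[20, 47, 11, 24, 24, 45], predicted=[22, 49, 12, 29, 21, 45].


Squared errors: (20-22)²=4, (47-49)²=4, (11-12)²=1, (24-29)²=25, (24-21)²=9, (45-45)²=0
Sum = 43
MSE = 43/6 = 43/6

43/6


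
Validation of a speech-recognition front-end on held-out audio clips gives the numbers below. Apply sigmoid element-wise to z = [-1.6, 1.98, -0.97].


σ(-1.6) = 1/(1+e^1.6) = 0.168
σ(1.98) = 1/(1+e^-1.98) = 0.8787
σ(-0.97) = 1/(1+e^0.97) = 0.2749
result = [0.168, 0.8787, 0.2749]

[0.168, 0.8787, 0.2749]


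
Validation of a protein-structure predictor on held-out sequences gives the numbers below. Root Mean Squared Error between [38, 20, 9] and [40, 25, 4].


MSE = 54/3 = 18
RMSE = √(54/3) = 4.2426

4.2426


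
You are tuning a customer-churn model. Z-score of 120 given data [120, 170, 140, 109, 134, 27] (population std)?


μ = 116.6667, σ = 44.3459
z = (120 - 116.6667)/44.3459 = 0.0752

0.0752


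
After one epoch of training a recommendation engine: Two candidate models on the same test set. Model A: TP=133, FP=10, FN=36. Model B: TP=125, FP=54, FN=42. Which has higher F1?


Model A: P=133/143=0.9301, R=133/169=0.787, F1=2PR/(P+R)=2TP/(2TP+FP+FN)=266/312=0.8526
Model B: P=125/179=0.6983, R=125/167=0.7485, F1=2PR/(P+R)=2TP/(2TP+FP+FN)=250/346=0.7225
0.8526 > 0.7225 → Model A

Model A


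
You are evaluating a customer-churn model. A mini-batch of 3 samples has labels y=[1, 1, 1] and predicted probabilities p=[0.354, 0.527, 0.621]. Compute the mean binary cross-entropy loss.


L[0] = -ln(0.354) = 1.0385
L[1] = -ln(0.527) = 0.6406
L[2] = -ln(0.621) = 0.4764
mean = (1.0385 + 0.6406 + 0.4764)/3 = 0.7185

0.7185


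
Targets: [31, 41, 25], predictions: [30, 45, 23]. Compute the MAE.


Absolute errors: |31-30|=1, |41-45|=4, |25-23|=2
Sum = 7
MAE = 7/3 = 7/3

7/3


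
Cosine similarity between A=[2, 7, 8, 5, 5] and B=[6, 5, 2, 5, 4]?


A·B = 2·6 + 7·5 + 8·2 + 5·5 + 5·4 = 108
‖A‖ = √167 = 12.9228, ‖B‖ = √106 = 10.2956
cos = 108/(√167·√106) = 108/√17702 = 0.8117

0.8117


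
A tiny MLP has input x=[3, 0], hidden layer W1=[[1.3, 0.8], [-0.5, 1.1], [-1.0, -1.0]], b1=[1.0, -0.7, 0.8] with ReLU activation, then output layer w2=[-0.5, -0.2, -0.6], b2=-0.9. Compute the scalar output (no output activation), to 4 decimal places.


z1[0] = (1.3)·(3) + (0.8)·(0) + 1.0 = 4.9
z1[1] = (-0.5)·(3) + (1.1)·(0) - 0.7 = -2.2
z1[2] = (-1.0)·(3) + (-1.0)·(0) + 0.8 = -2.2
h = ReLU(z1) = [4.9, 0.0, 0.0]
output = (-0.5)·(4.9) + (-0.2)·(0.0) + (-0.6)·(0.0) - 0.9 = -3.35

-3.35


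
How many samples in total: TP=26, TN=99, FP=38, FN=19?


Total = TP + TN + FP + FN
= 26 + 99 + 38 + 19
= 182
(Predicted positive: 64, predicted negative: 118)

182


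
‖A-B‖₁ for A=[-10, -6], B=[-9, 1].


d = |-10+ 9| + |-6-1|
  = 1 + 7
  = 8

8


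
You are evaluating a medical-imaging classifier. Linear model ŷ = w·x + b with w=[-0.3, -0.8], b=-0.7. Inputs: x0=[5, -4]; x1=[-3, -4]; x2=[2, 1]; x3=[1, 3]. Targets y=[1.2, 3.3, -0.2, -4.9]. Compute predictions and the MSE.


ŷ0 = (-0.3)·(5) + (-0.8)·(-4) - 0.7 = 1.0
ŷ1 = (-0.3)·(-3) + (-0.8)·(-4) - 0.7 = 3.4
ŷ2 = (-0.3)·(2) + (-0.8)·(1) - 0.7 = -2.1
ŷ3 = (-0.3)·(1) + (-0.8)·(3) - 0.7 = -3.4
errors² = [0.04, 0.01, 3.61, 2.25]
MSE = 5.9100/4 = 1.4775

1.4775


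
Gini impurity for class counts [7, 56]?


Probabilities: [7/63, 56/63] ≈ [0.1111, 0.8889]
Σpᵢ² = (49 + 3136)/63² = 3185/3969
Gini = 1 - Σpᵢ² = 1 - 3185/3969 = 0.1975

0.1975


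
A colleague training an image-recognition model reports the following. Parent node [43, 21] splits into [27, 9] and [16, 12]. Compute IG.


Parent = [43, 21], H_parent = 0.913
H_left = 0.8113 (n=36), H_right = 0.9852 (n=28)
H_children = (36/64)·0.8113 + (28/64)·0.9852 = 0.8874
IG = 0.913 - 0.8874 = 0.0256

0.0256


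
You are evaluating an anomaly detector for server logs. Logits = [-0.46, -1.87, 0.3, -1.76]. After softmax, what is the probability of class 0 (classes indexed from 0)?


Exponentials: e^-0.46=0.6313, e^-1.87=0.1541, e^0.3=1.3499, e^-1.76=0.172
Sum = 2.3073
Softmax = [0.2736, 0.0668, 0.585, 0.0746]
p[0] = 0.6313/2.3073 = 0.2736

0.2736


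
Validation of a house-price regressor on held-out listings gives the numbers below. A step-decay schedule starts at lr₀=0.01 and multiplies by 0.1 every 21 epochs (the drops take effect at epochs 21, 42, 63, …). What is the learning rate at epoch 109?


n_drops = ⌊109/21⌋ = 5
lr = 0.01·0.1^5 = 0.01·0.00001 = 0.0000001

0.0000001


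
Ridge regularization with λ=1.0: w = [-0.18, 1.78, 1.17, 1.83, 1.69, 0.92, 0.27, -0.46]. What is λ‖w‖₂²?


‖w‖₂² = (-0.18)² + (1.78)² + (1.17)² + (1.83)² + (1.69)² + (0.92)² + (0.27)² + (-0.46)²
     = 0.0324 + 3.1684 + 1.3689 + 3.3489 + 2.8561 + 0.8464 + 0.0729 + 0.2116
     = 11.9056
λ·‖w‖₂² = 1.0·11.9056 = 11.9056

11.9056


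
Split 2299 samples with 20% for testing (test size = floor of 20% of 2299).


Test = ⌊2299·20/100⌋ = 459
Train = 2299 - 459 = 1840

Train: 1840, Test: 459


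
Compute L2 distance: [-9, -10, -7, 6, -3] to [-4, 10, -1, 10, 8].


d = √((-9+ 4)² + (-10-10)² + (-7+ 1)² + (6-10)² + (-3-8)²)
  = √(25 + 400 + 36 + 16 + 121)
  = √598 = 24.454

24.454


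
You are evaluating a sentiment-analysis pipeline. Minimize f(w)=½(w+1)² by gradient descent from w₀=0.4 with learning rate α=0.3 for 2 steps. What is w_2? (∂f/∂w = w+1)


step 1: grad = 0.4+1 = 1.4; w = 0.4 - 0.3·(1.4) = -0.02
step 2: grad = -0.02+1 = 0.98; w = -0.02 - 0.3·(0.98) = -0.314

-0.314


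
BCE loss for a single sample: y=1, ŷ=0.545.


BCE = -[y·ln(p) + (1-y)·ln(1-p)]
= -1·ln(0.545) - 0
= -ln(0.545) = 0.607

0.607


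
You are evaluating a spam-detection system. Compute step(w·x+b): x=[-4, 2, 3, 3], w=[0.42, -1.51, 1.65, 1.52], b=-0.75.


z = (-4)·(0.42) + (2)·(-1.51) + (3)·(1.65) + (3)·(1.52) - 0.75
  = 4.06
step(z) = 1 (z≥0)

1


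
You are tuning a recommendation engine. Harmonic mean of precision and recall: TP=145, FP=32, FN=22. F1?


Precision = 145/177 = 0.8192
Recall = 145/167 = 0.8683
F1 = 2·P·R/(P+R) = 2·TP/(2·TP+FP+FN) = 290/(290+32+22) = 290/344 = 0.843

0.843


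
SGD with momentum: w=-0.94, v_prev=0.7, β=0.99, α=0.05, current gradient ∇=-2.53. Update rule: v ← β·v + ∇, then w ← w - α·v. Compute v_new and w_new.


v_new = 0.99·0.7 - 2.53 = 0.693 - 2.53 = -1.837
w_new = -0.94 - 0.05·-1.837 = -0.94 + 0.09185 = -0.84815

v_new=-1.837, w_new=-0.84815


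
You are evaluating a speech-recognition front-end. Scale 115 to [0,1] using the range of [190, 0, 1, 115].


min=0, max=190
(115-0)/(190-0) = 115/190 = 0.6053

0.6053


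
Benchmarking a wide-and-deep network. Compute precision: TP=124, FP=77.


Precision = TP/(TP+FP)
= 124/(124+77)
= 124/201 = 61.69%

61.69%


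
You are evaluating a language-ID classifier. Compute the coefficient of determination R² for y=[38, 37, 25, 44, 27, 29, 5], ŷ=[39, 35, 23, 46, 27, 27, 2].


ȳ = 29.2857
SS_res = Σ(y-ŷ)² = 26
SS_tot = Σ(y-ȳ)² = 965.43
R² = 1 - SS_res/SS_tot = 1 - 0.0269 = 0.9731

0.9731


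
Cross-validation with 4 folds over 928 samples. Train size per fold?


Fold size = 928/4 = 232
Training per fold = 928 - 232 = 696

696


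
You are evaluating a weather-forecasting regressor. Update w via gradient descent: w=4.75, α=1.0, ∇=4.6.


w_new = w - α·∇
= 4.75 - 1.0·4.6
= 4.75 - 4.6
= 0.15

0.15


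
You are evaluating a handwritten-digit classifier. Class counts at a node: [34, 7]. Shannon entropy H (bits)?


Probabilities: [34/41, 7/41] ≈ [0.8293, 0.1707]
H = -((34/41)·log₂(34/41) + (7/41)·log₂(7/41))
  = 0.6594 bits

0.6594 bits


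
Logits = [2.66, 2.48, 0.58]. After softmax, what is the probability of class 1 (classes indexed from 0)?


Exponentials: e^2.66=14.2963, e^2.48=11.9413, e^0.58=1.786
Sum = 28.0236
Softmax = [0.5102, 0.4261, 0.0637]
p[1] = 11.9413/28.0236 = 0.4261

0.4261


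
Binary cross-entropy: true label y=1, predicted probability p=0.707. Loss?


BCE = -[y·ln(p) + (1-y)·ln(1-p)]
= -1·ln(0.707) - 0
= -ln(0.707) = 0.3467

0.3467


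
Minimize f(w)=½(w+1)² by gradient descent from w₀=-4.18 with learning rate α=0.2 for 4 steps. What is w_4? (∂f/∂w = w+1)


step 1: grad = -4.18+1 = -3.18; w = -4.18 - 0.2·(-3.18) = -3.544
step 2: grad = -3.544+1 = -2.544; w = -3.544 - 0.2·(-2.544) = -3.0352
step 3: grad = -3.0352+1 = -2.0352; w = -3.0352 - 0.2·(-2.0352) = -2.62816
step 4: grad = -2.62816+1 = -1.62816; w = -2.62816 - 0.2·(-1.62816) = -2.302528

-2.302528


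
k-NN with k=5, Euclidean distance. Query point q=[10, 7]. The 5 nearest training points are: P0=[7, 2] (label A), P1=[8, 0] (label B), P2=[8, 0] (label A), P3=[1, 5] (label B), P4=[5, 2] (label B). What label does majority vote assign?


d(q,P0) = 5.831  (label A)
d(q,P1) = 7.2801  (label B)
d(q,P2) = 7.2801  (label A)
d(q,P3) = 9.2195  (label B)
d(q,P4) = 7.0711  (label B)
Votes: A=2, B=3
Majority → B

B


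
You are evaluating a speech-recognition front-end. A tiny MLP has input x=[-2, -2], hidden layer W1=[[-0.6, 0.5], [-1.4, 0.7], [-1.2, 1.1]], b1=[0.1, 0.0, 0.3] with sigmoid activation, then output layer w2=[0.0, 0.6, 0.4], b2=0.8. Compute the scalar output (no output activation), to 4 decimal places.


z1[0] = (-0.6)·(-2) + (0.5)·(-2) + 0.1 = 0.3
z1[1] = (-1.4)·(-2) + (0.7)·(-2) + 0.0 = 1.4
z1[2] = (-1.2)·(-2) + (1.1)·(-2) + 0.3 = 0.5
h = sigmoid(z1) = [0.5744, 0.8022, 0.6225]
output = (0.0)·(0.5744) + (0.6)·(0.8022) + (0.4)·(0.6225) + 0.8 = 1.5303

1.5303


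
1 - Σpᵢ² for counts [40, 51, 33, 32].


Probabilities: [40/156, 51/156, 33/156, 32/156] ≈ [0.2564, 0.3269, 0.2115, 0.2051]
Σpᵢ² = (1600 + 2601 + 1089 + 1024)/156² = 6314/24336
Gini = 1 - Σpᵢ² = 1 - 6314/24336 = 0.7405

0.7405


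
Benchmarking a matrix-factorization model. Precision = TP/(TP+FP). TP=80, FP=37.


Precision = TP/(TP+FP)
= 80/(80+37)
= 80/117 = 68.38%

68.38%


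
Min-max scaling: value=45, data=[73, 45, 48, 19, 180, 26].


min=19, max=180
(45-19)/(180-19) = 26/161 = 0.1615

0.1615


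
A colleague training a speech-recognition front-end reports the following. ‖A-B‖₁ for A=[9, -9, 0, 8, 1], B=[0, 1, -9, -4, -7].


d = |9-0| + |-9-1| + |0+ 9| + |8+ 4| + |1+ 7|
  = 9 + 10 + 9 + 12 + 8
  = 48

48


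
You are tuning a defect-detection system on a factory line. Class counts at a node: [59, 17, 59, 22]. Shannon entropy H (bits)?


Probabilities: [59/157, 17/157, 59/157, 22/157] ≈ [0.3758, 0.1083, 0.3758, 0.1401]
H = -((59/157)·log₂(59/157) + (17/157)·log₂(17/157) + (59/157)·log₂(59/157) + (22/157)·log₂(22/157))
  = 1.8058 bits

1.8058 bits


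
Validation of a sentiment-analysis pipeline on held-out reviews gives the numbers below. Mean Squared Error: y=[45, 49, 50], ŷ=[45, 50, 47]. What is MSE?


Squared errors: (45-45)²=0, (49-50)²=1, (50-47)²=9
Sum = 10
MSE = 10/3 = 10/3

10/3


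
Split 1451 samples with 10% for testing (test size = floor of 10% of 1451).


Test = ⌊1451·10/100⌋ = 145
Train = 1451 - 145 = 1306

Train: 1306, Test: 145


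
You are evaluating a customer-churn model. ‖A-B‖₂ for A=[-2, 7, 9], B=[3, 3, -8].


d = √((-2-3)² + (7-3)² + (9+ 8)²)
  = √(25 + 16 + 289)
  = √330 = 18.1659

18.1659


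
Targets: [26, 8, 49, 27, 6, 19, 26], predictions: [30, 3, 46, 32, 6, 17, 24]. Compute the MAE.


Absolute errors: |26-30|=4, |8-3|=5, |49-46|=3, |27-32|=5, |6-6|=0, |19-17|=2, |26-24|=2
Sum = 21
MAE = 21/7 = 3

3


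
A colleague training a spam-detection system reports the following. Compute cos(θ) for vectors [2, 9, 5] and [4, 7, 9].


A·B = 2·4 + 9·7 + 5·9 = 116
‖A‖ = √110 = 10.4881, ‖B‖ = √146 = 12.083
cos = 116/(√110·√146) = 116/√16060 = 0.9153

0.9153


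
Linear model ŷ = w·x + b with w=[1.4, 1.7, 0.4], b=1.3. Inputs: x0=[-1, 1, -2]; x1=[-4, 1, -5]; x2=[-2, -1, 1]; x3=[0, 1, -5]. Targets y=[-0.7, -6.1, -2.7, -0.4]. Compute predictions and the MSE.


ŷ0 = (1.4)·(-1) + (1.7)·(1) + (0.4)·(-2) + 1.3 = 0.8
ŷ1 = (1.4)·(-4) + (1.7)·(1) + (0.4)·(-5) + 1.3 = -4.6
ŷ2 = (1.4)·(-2) + (1.7)·(-1) + (0.4)·(1) + 1.3 = -2.8
ŷ3 = (1.4)·(0) + (1.7)·(1) + (0.4)·(-5) + 1.3 = 1.0
errors² = [2.25, 2.25, 0.01, 1.96]
MSE = 6.4700/4 = 1.6175

1.6175


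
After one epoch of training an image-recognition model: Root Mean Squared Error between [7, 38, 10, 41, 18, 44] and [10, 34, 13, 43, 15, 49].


MSE = 72/6 = 12
RMSE = √(72/6) = 3.4641

3.4641


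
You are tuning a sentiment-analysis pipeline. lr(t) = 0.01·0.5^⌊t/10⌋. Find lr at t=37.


n_drops = ⌊37/10⌋ = 3
lr = 0.01·0.5^3 = 0.01·0.125 = 0.00125

0.00125


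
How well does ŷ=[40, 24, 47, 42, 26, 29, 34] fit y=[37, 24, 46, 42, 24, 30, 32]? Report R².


ȳ = 33.5714
SS_res = Σ(y-ŷ)² = 19
SS_tot = Σ(y-ȳ)² = 435.71
R² = 1 - SS_res/SS_tot = 1 - 0.0436 = 0.9564

0.9564


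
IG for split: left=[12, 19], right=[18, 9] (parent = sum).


Parent = [30, 28], H_parent = 0.9991
H_left = 0.9629 (n=31), H_right = 0.9183 (n=27)
H_children = (31/58)·0.9629 + (27/58)·0.9183 = 0.9421
IG = 0.9991 - 0.9421 = 0.057

0.057


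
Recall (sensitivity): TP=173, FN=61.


Recall = TP/(TP+FN)
= 173/(173+61)
= 173/234 = 73.93%

73.93%


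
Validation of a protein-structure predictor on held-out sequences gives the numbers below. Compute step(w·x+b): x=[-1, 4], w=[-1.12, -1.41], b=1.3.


z = (-1)·(-1.12) + (4)·(-1.41) + 1.3
  = -3.22
step(z) = 0 (z<0)

0


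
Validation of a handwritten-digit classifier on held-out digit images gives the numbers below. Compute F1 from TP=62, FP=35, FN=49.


Precision = 62/97 = 0.6392
Recall = 62/111 = 0.5586
F1 = 2·P·R/(P+R) = 2·TP/(2·TP+FP+FN) = 124/(124+35+49) = 124/208 = 0.5962

0.5962


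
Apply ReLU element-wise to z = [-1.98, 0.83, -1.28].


ReLU(-1.98) = max(0, -1.98) = 0.0
ReLU(0.83) = max(0, 0.83) = 0.83
ReLU(-1.28) = max(0, -1.28) = 0.0
result = [0.0, 0.83, 0.0]

[0.0, 0.83, 0.0]


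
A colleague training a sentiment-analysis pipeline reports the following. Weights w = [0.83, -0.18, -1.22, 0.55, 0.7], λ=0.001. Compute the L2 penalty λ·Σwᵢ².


‖w‖₂² = (0.83)² + (-0.18)² + (-1.22)² + (0.55)² + (0.7)²
     = 0.6889 + 0.0324 + 1.4884 + 0.3025 + 0.49
     = 3.0022
λ·‖w‖₂² = 0.001·3.0022 = 0.003002

0.003002


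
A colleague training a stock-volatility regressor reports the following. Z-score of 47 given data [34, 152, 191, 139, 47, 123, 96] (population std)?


μ = 111.7143, σ = 52.4478
z = (47 - 111.7143)/52.4478 = -1.2339

-1.2339


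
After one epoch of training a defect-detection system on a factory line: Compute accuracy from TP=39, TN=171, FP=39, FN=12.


Accuracy = (TP+TN)/(TP+TN+FP+FN)
= (39+171)/(261)
= 210/261 = 80.46%

80.46%


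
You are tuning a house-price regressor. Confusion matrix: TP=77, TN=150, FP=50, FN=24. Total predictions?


Total = TP + TN + FP + FN
= 77 + 150 + 50 + 24
= 301
(Predicted positive: 127, predicted negative: 174)

301


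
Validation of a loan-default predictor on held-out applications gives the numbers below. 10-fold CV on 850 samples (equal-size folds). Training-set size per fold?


Fold size = 850/10 = 85
Training per fold = 850 - 85 = 765

765


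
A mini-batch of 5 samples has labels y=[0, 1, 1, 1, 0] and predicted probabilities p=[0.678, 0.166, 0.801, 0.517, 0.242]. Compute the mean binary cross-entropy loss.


L[0] = -ln(1-0.678) = -ln(0.322) = 1.1332
L[1] = -ln(0.166) = 1.7958
L[2] = -ln(0.801) = 0.2219
L[3] = -ln(0.517) = 0.6597
L[4] = -ln(1-0.242) = -ln(0.758) = 0.2771
mean = (1.1332 + 1.7958 + 0.2219 + 0.6597 + 0.2771)/5 = 0.8175

0.8175


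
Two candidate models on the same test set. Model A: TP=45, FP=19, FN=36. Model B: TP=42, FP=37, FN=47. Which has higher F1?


Model A: P=45/64=0.7031, R=45/81=0.5556, F1=2PR/(P+R)=2TP/(2TP+FP+FN)=90/145=0.6207
Model B: P=42/79=0.5316, R=42/89=0.4719, F1=2PR/(P+R)=2TP/(2TP+FP+FN)=84/168=0.5
0.6207 > 0.5 → Model A

Model A


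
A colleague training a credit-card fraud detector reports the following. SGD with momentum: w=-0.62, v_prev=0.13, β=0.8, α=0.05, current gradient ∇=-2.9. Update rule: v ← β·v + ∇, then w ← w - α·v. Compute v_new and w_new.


v_new = 0.8·0.13 - 2.9 = 0.104 - 2.9 = -2.796
w_new = -0.62 - 0.05·-2.796 = -0.62 + 0.1398 = -0.4802

v_new=-2.796, w_new=-0.4802


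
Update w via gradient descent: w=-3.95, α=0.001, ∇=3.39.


w_new = w - α·∇
= -3.95 - 0.001·3.39
= -3.95 - 0.00339
= -3.95339

-3.95339


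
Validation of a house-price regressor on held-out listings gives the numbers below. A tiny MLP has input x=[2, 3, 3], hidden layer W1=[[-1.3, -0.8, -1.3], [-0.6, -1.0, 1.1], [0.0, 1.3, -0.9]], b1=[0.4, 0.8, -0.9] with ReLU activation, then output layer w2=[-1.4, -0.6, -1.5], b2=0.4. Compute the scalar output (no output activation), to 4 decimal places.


z1[0] = (-1.3)·(2) + (-0.8)·(3) + (-1.3)·(3) + 0.4 = -8.5
z1[1] = (-0.6)·(2) + (-1.0)·(3) + (1.1)·(3) + 0.8 = -0.1
z1[2] = (0.0)·(2) + (1.3)·(3) + (-0.9)·(3) - 0.9 = 0.3
h = ReLU(z1) = [0.0, 0.0, 0.3]
output = (-1.4)·(0.0) + (-0.6)·(0.0) + (-1.5)·(0.3) + 0.4 = -0.05

-0.05


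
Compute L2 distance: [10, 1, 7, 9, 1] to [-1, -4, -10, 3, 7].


d = √((10+ 1)² + (1+ 4)² + (7+ 10)² + (9-3)² + (1-7)²)
  = √(121 + 25 + 289 + 36 + 36)
  = √507 = 22.5167

22.5167


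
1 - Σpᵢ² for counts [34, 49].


Probabilities: [34/83, 49/83] ≈ [0.4096, 0.5904]
Σpᵢ² = (1156 + 2401)/83² = 3557/6889
Gini = 1 - Σpᵢ² = 1 - 3557/6889 = 0.4837

0.4837


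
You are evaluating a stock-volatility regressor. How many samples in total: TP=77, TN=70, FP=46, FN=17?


Total = TP + TN + FP + FN
= 77 + 70 + 46 + 17
= 210
(Predicted positive: 123, predicted negative: 87)

210


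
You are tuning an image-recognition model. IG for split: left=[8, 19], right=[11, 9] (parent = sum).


Parent = [19, 28], H_parent = 0.9734
H_left = 0.8767 (n=27), H_right = 0.9928 (n=20)
H_children = (27/47)·0.8767 + (20/47)·0.9928 = 0.9261
IG = 0.9734 - 0.9261 = 0.0473

0.0473


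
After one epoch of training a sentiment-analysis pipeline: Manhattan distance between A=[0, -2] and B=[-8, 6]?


d = |0+ 8| + |-2-6|
  = 8 + 8
  = 16

16


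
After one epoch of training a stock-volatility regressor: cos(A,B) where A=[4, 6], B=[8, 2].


A·B = 4·8 + 6·2 = 44
‖A‖ = √52 = 7.2111, ‖B‖ = √68 = 8.2462
cos = 44/(√52·√68) = 44/√3536 = 0.7399

0.7399


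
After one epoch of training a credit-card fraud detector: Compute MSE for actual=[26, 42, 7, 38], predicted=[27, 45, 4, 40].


Squared errors: (26-27)²=1, (42-45)²=9, (7-4)²=9, (38-40)²=4
Sum = 23
MSE = 23/4 = 23/4

23/4


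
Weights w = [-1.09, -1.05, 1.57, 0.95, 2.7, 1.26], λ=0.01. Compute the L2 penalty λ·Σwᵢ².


‖w‖₂² = (-1.09)² + (-1.05)² + (1.57)² + (0.95)² + (2.7)² + (1.26)²
     = 1.1881 + 1.1025 + 2.4649 + 0.9025 + 7.29 + 1.5876
     = 14.5356
λ·‖w‖₂² = 0.01·14.5356 = 0.145356

0.145356


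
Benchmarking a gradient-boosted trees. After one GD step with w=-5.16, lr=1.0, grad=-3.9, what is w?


w_new = w - α·∇
= -5.16 - 1.0·-3.9
= -5.16 + 3.9
= -1.26

-1.26


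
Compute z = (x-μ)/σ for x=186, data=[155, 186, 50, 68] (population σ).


μ = 114.75, σ = 57.1724
z = (186 - 114.75)/57.1724 = 1.2462

1.2462


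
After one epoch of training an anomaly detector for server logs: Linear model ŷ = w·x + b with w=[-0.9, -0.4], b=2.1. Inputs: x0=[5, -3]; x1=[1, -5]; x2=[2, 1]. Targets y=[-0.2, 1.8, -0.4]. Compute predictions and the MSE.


ŷ0 = (-0.9)·(5) + (-0.4)·(-3) + 2.1 = -1.2
ŷ1 = (-0.9)·(1) + (-0.4)·(-5) + 2.1 = 3.2
ŷ2 = (-0.9)·(2) + (-0.4)·(1) + 2.1 = -0.1
errors² = [1.0, 1.96, 0.09]
MSE = 3.0500/3 = 1.0167

1.0167


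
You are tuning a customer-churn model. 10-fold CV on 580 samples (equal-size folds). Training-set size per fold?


Fold size = 580/10 = 58
Training per fold = 580 - 58 = 522

522


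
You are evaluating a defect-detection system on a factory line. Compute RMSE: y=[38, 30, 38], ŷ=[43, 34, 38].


MSE = 41/3 = 13.6667
RMSE = √(41/3) = 3.6968

3.6968


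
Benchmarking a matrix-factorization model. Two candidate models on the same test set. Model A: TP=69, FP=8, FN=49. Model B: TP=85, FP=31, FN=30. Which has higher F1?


Model A: P=69/77=0.8961, R=69/118=0.5847, F1=2PR/(P+R)=2TP/(2TP+FP+FN)=138/195=0.7077
Model B: P=85/116=0.7328, R=85/115=0.7391, F1=2PR/(P+R)=2TP/(2TP+FP+FN)=170/231=0.7359
0.7077 < 0.7359 → Model B

Model B


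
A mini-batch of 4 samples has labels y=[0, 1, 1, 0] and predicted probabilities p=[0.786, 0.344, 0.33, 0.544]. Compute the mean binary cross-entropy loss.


L[0] = -ln(1-0.786) = -ln(0.214) = 1.5418
L[1] = -ln(0.344) = 1.0671
L[2] = -ln(0.33) = 1.1087
L[3] = -ln(1-0.544) = -ln(0.456) = 0.7853
mean = (1.5418 + 1.0671 + 1.1087 + 0.7853)/4 = 1.1257

1.1257


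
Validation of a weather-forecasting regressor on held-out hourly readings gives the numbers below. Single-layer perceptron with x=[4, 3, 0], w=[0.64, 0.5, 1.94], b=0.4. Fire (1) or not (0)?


z = (4)·(0.64) + (3)·(0.5) + (0)·(1.94) + 0.4
  = 4.46
step(z) = 1 (z≥0)

1


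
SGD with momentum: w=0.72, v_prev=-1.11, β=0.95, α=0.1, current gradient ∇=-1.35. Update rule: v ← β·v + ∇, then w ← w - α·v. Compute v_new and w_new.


v_new = 0.95·-1.11 - 1.35 = -1.0545 - 1.35 = -2.4045
w_new = 0.72 - 0.1·-2.4045 = 0.72 + 0.24045 = 0.96045

v_new=-2.4045, w_new=0.96045


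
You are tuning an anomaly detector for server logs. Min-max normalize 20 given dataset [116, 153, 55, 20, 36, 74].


min=20, max=153
(20-20)/(153-20) = 0/133 = 0.0

0.0


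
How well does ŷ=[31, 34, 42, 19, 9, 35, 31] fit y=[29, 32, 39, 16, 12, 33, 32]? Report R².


ȳ = 27.5714
SS_res = Σ(y-ŷ)² = 40
SS_tot = Σ(y-ȳ)² = 577.71
R² = 1 - SS_res/SS_tot = 1 - 0.0692 = 0.9308

0.9308


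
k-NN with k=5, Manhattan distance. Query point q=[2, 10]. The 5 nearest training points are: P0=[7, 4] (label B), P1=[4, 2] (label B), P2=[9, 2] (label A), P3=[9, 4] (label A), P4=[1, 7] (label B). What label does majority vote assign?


d(q,P0) = 11  (label B)
d(q,P1) = 10  (label B)
d(q,P2) = 15  (label A)
d(q,P3) = 13  (label A)
d(q,P4) = 4  (label B)
Votes: A=2, B=3
Majority → B

B


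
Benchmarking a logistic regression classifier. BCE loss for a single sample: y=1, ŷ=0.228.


BCE = -[y·ln(p) + (1-y)·ln(1-p)]
= -1·ln(0.228) - 0
= -ln(0.228) = 1.4784

1.4784


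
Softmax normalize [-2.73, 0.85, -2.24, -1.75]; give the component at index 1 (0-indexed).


Exponentials: e^-2.73=0.0652, e^0.85=2.3396, e^-2.24=0.1065, e^-1.75=0.1738
Sum = 2.6851
Softmax = [0.0243, 0.8713, 0.0396, 0.0647]
p[1] = 2.3396/2.6851 = 0.8713

0.8713


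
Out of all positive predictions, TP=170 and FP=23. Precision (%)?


Precision = TP/(TP+FP)
= 170/(170+23)
= 170/193 = 88.08%

88.08%


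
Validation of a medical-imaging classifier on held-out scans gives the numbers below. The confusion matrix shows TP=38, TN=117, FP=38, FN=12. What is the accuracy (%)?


Accuracy = (TP+TN)/(TP+TN+FP+FN)
= (38+117)/(205)
= 155/205 = 75.61%

75.61%


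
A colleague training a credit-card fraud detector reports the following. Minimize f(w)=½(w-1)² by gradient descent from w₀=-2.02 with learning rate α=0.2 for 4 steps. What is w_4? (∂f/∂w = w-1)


step 1: grad = -2.02-1 = -3.02; w = -2.02 - 0.2·(-3.02) = -1.416
step 2: grad = -1.416-1 = -2.416; w = -1.416 - 0.2·(-2.416) = -0.9328
step 3: grad = -0.9328-1 = -1.9328; w = -0.9328 - 0.2·(-1.9328) = -0.54624
step 4: grad = -0.54624-1 = -1.54624; w = -0.54624 - 0.2·(-1.54624) = -0.236992

-0.236992


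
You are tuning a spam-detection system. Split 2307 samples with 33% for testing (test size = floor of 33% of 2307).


Test = ⌊2307·33/100⌋ = 761
Train = 2307 - 761 = 1546

Train: 1546, Test: 761


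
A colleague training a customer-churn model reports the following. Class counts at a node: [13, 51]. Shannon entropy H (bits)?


Probabilities: [13/64, 51/64] ≈ [0.2031, 0.7969]
H = -((13/64)·log₂(13/64) + (51/64)·log₂(51/64))
  = 0.7281 bits

0.7281 bits


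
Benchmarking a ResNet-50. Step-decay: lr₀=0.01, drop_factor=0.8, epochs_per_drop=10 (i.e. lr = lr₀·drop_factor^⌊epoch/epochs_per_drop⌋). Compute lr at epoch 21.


n_drops = ⌊21/10⌋ = 2
lr = 0.01·0.8^2 = 0.01·0.64 = 0.0064

0.0064


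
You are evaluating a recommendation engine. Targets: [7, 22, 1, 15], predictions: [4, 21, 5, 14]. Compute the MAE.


Absolute errors: |7-4|=3, |22-21|=1, |1-5|=4, |15-14|=1
Sum = 9
MAE = 9/4 = 9/4

9/4


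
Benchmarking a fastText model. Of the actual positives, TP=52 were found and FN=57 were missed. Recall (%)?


Recall = TP/(TP+FN)
= 52/(52+57)
= 52/109 = 47.71%

47.71%


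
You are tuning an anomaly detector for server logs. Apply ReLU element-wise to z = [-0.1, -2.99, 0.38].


ReLU(-0.1) = max(0, -0.1) = 0.0
ReLU(-2.99) = max(0, -2.99) = 0.0
ReLU(0.38) = max(0, 0.38) = 0.38
result = [0.0, 0.0, 0.38]

[0.0, 0.0, 0.38]


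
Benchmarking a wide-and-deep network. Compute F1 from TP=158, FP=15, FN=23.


Precision = 158/173 = 0.9133
Recall = 158/181 = 0.8729
F1 = 2·P·R/(P+R) = 2·TP/(2·TP+FP+FN) = 316/(316+15+23) = 316/354 = 0.8927

0.8927


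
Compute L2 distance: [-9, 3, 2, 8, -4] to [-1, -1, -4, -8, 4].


d = √((-9+ 1)² + (3+ 1)² + (2+ 4)² + (8+ 8)² + (-4-4)²)
  = √(64 + 16 + 36 + 256 + 64)
  = √436 = 20.8806

20.8806


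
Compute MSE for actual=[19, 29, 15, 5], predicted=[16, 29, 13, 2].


Squared errors: (19-16)²=9, (29-29)²=0, (15-13)²=4, (5-2)²=9
Sum = 22
MSE = 22/4 = 11/2

11/2


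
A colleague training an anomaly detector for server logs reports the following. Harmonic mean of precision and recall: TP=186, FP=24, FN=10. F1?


Precision = 186/210 = 0.8857
Recall = 186/196 = 0.949
F1 = 2·P·R/(P+R) = 2·TP/(2·TP+FP+FN) = 372/(372+24+10) = 372/406 = 0.9163

0.9163


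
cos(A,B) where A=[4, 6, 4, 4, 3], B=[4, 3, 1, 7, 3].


A·B = 4·4 + 6·3 + 4·1 + 4·7 + 3·3 = 75
‖A‖ = √93 = 9.6437, ‖B‖ = √84 = 9.1652
cos = 75/(√93·√84) = 75/√7812 = 0.8486

0.8486


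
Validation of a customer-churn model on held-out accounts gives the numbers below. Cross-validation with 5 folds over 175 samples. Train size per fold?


Fold size = 175/5 = 35
Training per fold = 175 - 35 = 140

140


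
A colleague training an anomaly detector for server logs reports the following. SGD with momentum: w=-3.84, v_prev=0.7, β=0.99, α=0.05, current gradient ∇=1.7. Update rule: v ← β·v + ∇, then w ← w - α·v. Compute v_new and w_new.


v_new = 0.99·0.7 + 1.7 = 0.693 + 1.7 = 2.393
w_new = -3.84 - 0.05·2.393 = -3.84 - 0.11965 = -3.95965

v_new=2.393, w_new=-3.95965
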